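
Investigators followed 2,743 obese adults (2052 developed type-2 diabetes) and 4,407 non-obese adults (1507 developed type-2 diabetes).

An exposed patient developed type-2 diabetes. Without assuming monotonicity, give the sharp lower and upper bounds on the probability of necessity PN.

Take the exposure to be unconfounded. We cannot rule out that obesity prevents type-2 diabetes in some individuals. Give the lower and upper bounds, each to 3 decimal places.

0.543 ≤ PN ≤ 0.880

p₁ = P(outcome | exposed) = 2052/2743 = 0.74809
p₀ = P(outcome | unexposed) = 1507/4407 = 0.34196
Under exogeneity alone the bounds on PN are max{0,(p₁−p₀)/p₁} ≤ PN ≤ min{1,(1−p₀)/p₁}.
  lower = (p₁ − p₀)/p₁ = 0.40613 / 0.74809 ≈ 0.5429
  upper = min{1, (1 − p₀)/p₁} = 0.65804 / 0.74809 ≈ 0.8796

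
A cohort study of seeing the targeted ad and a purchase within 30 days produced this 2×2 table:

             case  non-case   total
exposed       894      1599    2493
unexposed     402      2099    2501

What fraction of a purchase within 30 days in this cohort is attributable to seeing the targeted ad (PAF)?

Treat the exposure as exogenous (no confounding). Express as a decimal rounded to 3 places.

p₁ = P(outcome | exposed) = 894/2493 = 0.3586
p₀ = P(outcome | unexposed) = 402/2501 = 0.16074
Exposure prevalence π = 2493/4994 = 0.4992; overall risk P(Y=1) = 0.25951.
Under exogeneity, PAF = [P(Y=1) − p₀]/P(Y=1).
PAF = (0.25951 − 0.16074) / 0.25951 ≈ 0.3806

PAF ≈ 0.381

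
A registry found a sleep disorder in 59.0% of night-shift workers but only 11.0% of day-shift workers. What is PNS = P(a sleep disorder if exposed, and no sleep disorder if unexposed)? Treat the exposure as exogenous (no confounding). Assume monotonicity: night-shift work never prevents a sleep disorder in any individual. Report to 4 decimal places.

p₁ = 0.59, p₀ = 0.11.
Under exogeneity and monotonicity, PNS = p₁ − p₀.
PNS = 0.59 − 0.11 = 0.48

PNS ≈ 0.4800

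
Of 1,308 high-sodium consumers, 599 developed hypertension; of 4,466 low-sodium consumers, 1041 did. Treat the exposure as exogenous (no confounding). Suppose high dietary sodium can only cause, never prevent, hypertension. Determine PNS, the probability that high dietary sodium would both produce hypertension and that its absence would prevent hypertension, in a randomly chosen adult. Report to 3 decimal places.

p₁ = P(outcome | exposed) = 599/1308 = 0.45795
p₀ = P(outcome | unexposed) = 1041/4466 = 0.23309
Under exogeneity and monotonicity, PNS = p₁ − p₀.
PNS = 0.45795 − 0.23309 = 0.22486

PNS ≈ 0.225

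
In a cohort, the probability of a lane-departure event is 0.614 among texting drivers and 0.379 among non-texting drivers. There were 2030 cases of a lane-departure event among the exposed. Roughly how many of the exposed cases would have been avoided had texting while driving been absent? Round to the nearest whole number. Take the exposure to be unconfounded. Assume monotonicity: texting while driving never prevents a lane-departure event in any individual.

about 777 cases

Let p₁ = 0.614, p₀ = 0.379.
PN = (p₁ − p₀)/p₁ = (0.614 − 0.379) / 0.614 ≈ 0.38274.
Attributable cases ≈ PN × (exposed cases) = 0.38274 × 2030 ≈ 776.95.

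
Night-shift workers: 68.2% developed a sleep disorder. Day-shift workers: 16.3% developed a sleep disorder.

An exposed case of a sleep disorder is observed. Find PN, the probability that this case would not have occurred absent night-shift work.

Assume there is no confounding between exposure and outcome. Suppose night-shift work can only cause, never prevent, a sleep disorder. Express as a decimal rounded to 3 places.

PN ≈ 0.761

p₁ = 0.682, p₀ = 0.163.
Under exogeneity and monotonicity, PN = (p₁ − p₀) / p₁.
PN = (0.682 − 0.163) / 0.682 = 0.519 / 0.682 ≈ 0.7610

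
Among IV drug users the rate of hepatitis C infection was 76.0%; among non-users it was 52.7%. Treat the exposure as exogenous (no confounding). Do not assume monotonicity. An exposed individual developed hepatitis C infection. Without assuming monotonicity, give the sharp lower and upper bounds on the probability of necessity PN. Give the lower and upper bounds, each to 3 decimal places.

0.307 ≤ PN ≤ 0.622

p₁ = 0.76, p₀ = 0.527.
Under exogeneity alone the bounds on PN are max{0,(p₁−p₀)/p₁} ≤ PN ≤ min{1,(1−p₀)/p₁}.
  lower = (p₁ − p₀)/p₁ = 0.233 / 0.76 ≈ 0.3066
  upper = min{1, (1 − p₀)/p₁} = 0.473 / 0.76 ≈ 0.6224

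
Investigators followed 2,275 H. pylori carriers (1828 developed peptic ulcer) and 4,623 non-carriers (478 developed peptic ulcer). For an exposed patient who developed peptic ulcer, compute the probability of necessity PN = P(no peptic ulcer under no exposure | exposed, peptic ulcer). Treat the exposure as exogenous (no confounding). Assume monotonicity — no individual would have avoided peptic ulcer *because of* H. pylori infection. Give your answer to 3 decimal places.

p₁ = P(outcome | exposed) = 1828/2275 = 0.80352
p₀ = P(outcome | unexposed) = 478/4623 = 0.1034
Under exogeneity and monotonicity, PN = (p₁ − p₀) / p₁.
PN = (0.80352 − 0.1034) / 0.80352 = 0.70012 / 0.80352 ≈ 0.8713

PN ≈ 0.871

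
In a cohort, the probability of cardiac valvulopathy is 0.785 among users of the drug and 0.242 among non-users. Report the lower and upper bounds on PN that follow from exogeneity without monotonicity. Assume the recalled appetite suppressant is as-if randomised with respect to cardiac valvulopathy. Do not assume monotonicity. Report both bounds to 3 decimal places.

0.692 ≤ PN ≤ 0.966

Let p₁ = 0.785, p₀ = 0.242.
Under exogeneity alone the bounds on PN are max{0,(p₁−p₀)/p₁} ≤ PN ≤ min{1,(1−p₀)/p₁}.
  lower = (p₁ − p₀)/p₁ = 0.543 / 0.785 ≈ 0.6917
  upper = min{1, (1 − p₀)/p₁} = 0.758 / 0.785 ≈ 0.9656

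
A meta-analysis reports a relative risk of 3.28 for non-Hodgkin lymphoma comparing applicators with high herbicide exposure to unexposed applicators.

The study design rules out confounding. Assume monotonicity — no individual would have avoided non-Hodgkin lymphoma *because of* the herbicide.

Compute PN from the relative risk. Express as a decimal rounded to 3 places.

Under exogeneity and monotonicity, PN = (RR − 1) / RR = 1 − 1/RR.
PN = (3.28 − 1) / 3.28 = 2.28 / 3.28 ≈ 0.6951

PN ≈ 0.695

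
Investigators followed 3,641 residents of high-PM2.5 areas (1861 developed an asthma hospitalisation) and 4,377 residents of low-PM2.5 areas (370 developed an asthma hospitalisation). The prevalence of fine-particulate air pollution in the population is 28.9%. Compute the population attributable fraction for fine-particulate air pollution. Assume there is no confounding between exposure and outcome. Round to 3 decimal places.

p₁ = P(outcome | exposed) = 1861/3641 = 0.51112
p₀ = P(outcome | unexposed) = 370/4377 = 0.084533
Overall risk P(Y=1) = π·p₁ + (1−π)·p₀ = 0.289×0.51112 + 0.711×0.084533 = 0.20782.
Under exogeneity, PAF = [P(Y=1) − p₀] / P(Y=1).
PAF = (0.20782 − 0.084533) / 0.20782 ≈ 0.5932

PAF ≈ 0.593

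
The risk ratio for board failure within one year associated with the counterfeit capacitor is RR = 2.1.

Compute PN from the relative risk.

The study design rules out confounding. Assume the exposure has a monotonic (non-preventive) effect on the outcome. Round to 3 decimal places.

PN ≈ 0.524

Under exogeneity and monotonicity, PN = (RR − 1) / RR = 1 − 1/RR.
PN = (2.1 − 1) / 2.1 = 1.1 / 2.1 ≈ 0.5238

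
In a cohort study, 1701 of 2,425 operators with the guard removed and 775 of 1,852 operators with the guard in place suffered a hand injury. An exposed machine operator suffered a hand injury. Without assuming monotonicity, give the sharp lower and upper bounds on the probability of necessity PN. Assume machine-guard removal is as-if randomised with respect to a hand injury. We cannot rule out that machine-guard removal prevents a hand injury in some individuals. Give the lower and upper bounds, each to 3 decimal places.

p₁ = P(outcome | exposed) = 1701/2425 = 0.70144
p₀ = P(outcome | unexposed) = 775/1852 = 0.41847
Under exogeneity alone the bounds on PN are max{0,(p₁−p₀)/p₁} ≤ PN ≤ min{1,(1−p₀)/p₁}.
  lower = (p₁ − p₀)/p₁ = 0.28298 / 0.70144 ≈ 0.4034
  upper = min{1, (1 − p₀)/p₁} = 0.58153 / 0.70144 ≈ 0.8291

0.403 ≤ PN ≤ 0.829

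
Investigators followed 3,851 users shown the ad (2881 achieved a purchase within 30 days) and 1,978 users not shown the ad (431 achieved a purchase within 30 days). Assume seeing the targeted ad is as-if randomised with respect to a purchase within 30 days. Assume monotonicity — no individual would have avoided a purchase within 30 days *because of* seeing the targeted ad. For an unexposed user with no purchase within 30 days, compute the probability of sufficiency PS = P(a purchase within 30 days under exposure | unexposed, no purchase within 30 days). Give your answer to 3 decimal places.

PS ≈ 0.678

p₁ = P(outcome | exposed) = 2881/3851 = 0.74812
p₀ = P(outcome | unexposed) = 431/1978 = 0.2179
Under exogeneity and monotonicity, PS = (p₁ − p₀) / (1 − p₀).
PS = (0.74812 − 0.2179) / (1 − 0.2179) = 0.53022 / 0.7821 ≈ 0.6779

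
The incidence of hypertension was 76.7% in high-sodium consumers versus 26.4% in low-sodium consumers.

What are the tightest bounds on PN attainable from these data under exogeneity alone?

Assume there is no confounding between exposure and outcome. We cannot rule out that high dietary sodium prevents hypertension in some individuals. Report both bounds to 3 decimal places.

0.656 ≤ PN ≤ 0.960

p₁ = 0.767, p₀ = 0.264.
Under exogeneity alone the bounds on PN are max{0,(p₁−p₀)/p₁} ≤ PN ≤ min{1,(1−p₀)/p₁}.
  lower = (p₁ − p₀)/p₁ = 0.503 / 0.767 ≈ 0.6558
  upper = min{1, (1 − p₀)/p₁} = 0.736 / 0.767 ≈ 0.9596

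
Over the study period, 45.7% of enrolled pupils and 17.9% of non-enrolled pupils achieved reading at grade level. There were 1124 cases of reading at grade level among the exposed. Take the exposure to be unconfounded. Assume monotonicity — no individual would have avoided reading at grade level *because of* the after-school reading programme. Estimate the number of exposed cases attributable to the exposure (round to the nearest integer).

about 684 cases

p₁ = 0.457, p₀ = 0.179.
PN = (p₁ − p₀)/p₁ = (0.457 − 0.179) / 0.457 ≈ 0.60832.
Attributable cases ≈ PN × (exposed cases) = 0.60832 × 1124 ≈ 683.75.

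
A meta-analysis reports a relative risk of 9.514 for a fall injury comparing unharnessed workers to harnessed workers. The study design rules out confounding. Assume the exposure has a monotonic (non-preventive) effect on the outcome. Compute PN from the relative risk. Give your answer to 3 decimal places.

PN ≈ 0.895

Under exogeneity and monotonicity, PN = (RR − 1) / RR = 1 − 1/RR.
PN = (9.514 − 1) / 9.514 = 8.514 / 9.514 ≈ 0.8949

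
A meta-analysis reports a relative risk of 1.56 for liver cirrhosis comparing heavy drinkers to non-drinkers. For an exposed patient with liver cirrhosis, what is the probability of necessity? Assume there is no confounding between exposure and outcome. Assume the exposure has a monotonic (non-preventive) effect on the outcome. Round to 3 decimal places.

PN ≈ 0.359

Under exogeneity and monotonicity, PN = (RR − 1) / RR = 1 − 1/RR.
PN = (1.56 − 1) / 1.56 = 0.56 / 1.56 ≈ 0.3590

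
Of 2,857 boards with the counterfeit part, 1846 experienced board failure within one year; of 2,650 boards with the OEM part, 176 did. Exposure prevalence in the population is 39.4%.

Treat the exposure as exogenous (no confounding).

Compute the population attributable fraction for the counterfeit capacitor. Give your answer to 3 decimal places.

PAF ≈ 0.775

p₁ = P(outcome | exposed) = 1846/2857 = 0.64613
p₀ = P(outcome | unexposed) = 176/2650 = 0.066415
Overall risk P(Y=1) = π·p₁ + (1−π)·p₀ = 0.394×0.64613 + 0.606×0.066415 = 0.29482.
Under exogeneity, PAF = [P(Y=1) − p₀] / P(Y=1).
PAF = (0.29482 − 0.066415) / 0.29482 ≈ 0.7747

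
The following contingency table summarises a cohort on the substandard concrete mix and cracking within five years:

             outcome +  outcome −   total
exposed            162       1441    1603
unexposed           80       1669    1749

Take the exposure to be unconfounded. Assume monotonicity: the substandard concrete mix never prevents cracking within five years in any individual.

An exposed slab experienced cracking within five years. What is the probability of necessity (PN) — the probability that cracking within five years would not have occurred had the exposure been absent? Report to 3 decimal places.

p₁ = P(outcome | exposed) = 162/1603 = 0.10106
p₀ = P(outcome | unexposed) = 80/1749 = 0.04574
Under exogeneity and monotonicity, PN = (p₁ − p₀)/p₁.
PN = (0.10106 − 0.04574) / 0.10106 ≈ 0.5474

PN ≈ 0.547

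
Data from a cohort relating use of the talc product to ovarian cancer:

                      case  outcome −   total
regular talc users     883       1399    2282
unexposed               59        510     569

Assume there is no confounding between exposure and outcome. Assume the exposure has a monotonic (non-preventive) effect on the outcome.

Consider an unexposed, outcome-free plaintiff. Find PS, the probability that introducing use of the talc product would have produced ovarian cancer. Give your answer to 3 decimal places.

p₁ = P(outcome | exposed) = 883/2282 = 0.38694
p₀ = P(outcome | unexposed) = 59/569 = 0.10369
Under exogeneity and monotonicity, PS = (p₁ − p₀) / (1 − p₀).
PS = (0.38694 − 0.10369) / (1 − 0.10369) = 0.28325 / 0.89631 ≈ 0.3160

PS ≈ 0.316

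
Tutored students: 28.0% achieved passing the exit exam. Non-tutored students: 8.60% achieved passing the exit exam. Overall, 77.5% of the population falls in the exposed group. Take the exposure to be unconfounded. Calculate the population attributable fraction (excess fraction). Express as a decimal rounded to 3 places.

p₁ = 0.28, p₀ = 0.086.
Overall risk P(Y=1) = π·p₁ + (1−π)·p₀ = 0.775×0.28 + 0.225×0.086 = 0.23635.
Under exogeneity, PAF = [P(Y=1) − p₀] / P(Y=1).
PAF = (0.23635 − 0.086) / 0.23635 ≈ 0.6361

PAF ≈ 0.636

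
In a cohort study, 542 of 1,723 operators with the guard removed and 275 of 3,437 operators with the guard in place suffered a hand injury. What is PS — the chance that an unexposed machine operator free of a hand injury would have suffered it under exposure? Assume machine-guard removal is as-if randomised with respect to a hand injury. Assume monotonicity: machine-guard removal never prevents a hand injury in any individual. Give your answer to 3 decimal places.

PS ≈ 0.255

p₁ = P(outcome | exposed) = 542/1723 = 0.31457
p₀ = P(outcome | unexposed) = 275/3437 = 0.080012
Under exogeneity and monotonicity, PS = (p₁ − p₀) / (1 − p₀).
PS = (0.31457 − 0.080012) / (1 − 0.080012) = 0.23456 / 0.91999 ≈ 0.2550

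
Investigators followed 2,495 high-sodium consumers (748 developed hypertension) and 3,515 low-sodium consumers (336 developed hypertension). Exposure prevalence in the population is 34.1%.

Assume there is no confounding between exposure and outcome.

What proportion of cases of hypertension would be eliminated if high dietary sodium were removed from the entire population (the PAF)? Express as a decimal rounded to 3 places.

p₁ = P(outcome | exposed) = 748/2495 = 0.2998
p₀ = P(outcome | unexposed) = 336/3515 = 0.09559
Overall risk P(Y=1) = π·p₁ + (1−π)·p₀ = 0.341×0.2998 + 0.659×0.09559 = 0.16523.
Under exogeneity, PAF = [P(Y=1) − p₀] / P(Y=1).
PAF = (0.16523 − 0.09559) / 0.16523 ≈ 0.4215

PAF ≈ 0.421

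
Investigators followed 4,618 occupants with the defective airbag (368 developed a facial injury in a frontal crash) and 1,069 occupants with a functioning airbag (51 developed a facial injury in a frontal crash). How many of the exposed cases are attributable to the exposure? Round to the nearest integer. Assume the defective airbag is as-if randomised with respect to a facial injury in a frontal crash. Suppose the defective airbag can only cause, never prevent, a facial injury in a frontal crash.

about 148 cases

p₁ = P(outcome | exposed) = 368/4618 = 0.079688
p₀ = P(outcome | unexposed) = 51/1069 = 0.047708
PN = (p₁ − p₀)/p₁ = (0.079688 − 0.047708) / 0.079688 ≈ 0.40131.
Attributable cases ≈ PN × (exposed cases) = 0.40131 × 368 ≈ 147.68.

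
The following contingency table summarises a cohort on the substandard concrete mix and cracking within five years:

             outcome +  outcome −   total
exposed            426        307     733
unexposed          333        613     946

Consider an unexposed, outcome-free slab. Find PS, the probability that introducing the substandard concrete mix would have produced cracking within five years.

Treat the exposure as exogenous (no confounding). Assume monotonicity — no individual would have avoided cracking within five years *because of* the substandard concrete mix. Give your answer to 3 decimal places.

PS ≈ 0.354

p₁ = P(outcome | exposed) = 426/733 = 0.58117
p₀ = P(outcome | unexposed) = 333/946 = 0.35201
Under exogeneity and monotonicity, PS = (p₁ − p₀)/(1 − p₀).
PS = (0.58117 − 0.35201) / 0.64799 ≈ 0.3537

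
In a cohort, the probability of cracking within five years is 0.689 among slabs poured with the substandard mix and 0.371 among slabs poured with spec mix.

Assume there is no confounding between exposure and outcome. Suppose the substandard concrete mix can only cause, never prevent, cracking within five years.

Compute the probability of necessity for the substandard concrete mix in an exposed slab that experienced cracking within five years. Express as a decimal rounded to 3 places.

Let p₁ = 0.689, p₀ = 0.371.
Under exogeneity and monotonicity, PN = (p₁ − p₀) / p₁.
PN = (0.689 − 0.371) / 0.689 = 0.318 / 0.689 ≈ 0.4615

PN ≈ 0.462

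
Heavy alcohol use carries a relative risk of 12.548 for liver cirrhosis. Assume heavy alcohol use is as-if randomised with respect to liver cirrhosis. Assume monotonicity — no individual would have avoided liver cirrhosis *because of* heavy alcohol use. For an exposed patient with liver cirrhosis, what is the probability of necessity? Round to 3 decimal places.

Under exogeneity and monotonicity, PN = (RR − 1) / RR = 1 − 1/RR.
PN = (12.548 − 1) / 12.548 = 11.55 / 12.548 ≈ 0.9203

PN ≈ 0.920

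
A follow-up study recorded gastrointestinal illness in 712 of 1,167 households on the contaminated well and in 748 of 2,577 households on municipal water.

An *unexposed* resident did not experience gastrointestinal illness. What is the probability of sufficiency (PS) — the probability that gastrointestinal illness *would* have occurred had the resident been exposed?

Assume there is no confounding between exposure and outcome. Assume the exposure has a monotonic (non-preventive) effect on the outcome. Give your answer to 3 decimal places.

PS ≈ 0.451

p₁ = P(outcome | exposed) = 712/1167 = 0.61011
p₀ = P(outcome | unexposed) = 748/2577 = 0.29026
Under exogeneity and monotonicity, PS = (p₁ − p₀) / (1 − p₀).
PS = (0.61011 − 0.29026) / (1 − 0.29026) = 0.31985 / 0.70974 ≈ 0.4507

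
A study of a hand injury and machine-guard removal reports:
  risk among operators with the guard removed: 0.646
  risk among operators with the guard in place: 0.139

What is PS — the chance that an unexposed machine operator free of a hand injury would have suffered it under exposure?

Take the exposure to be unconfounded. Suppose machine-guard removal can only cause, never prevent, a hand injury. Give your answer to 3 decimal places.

PS ≈ 0.589

Let p₁ = 0.646, p₀ = 0.139.
Under exogeneity and monotonicity, PS = (p₁ − p₀) / (1 − p₀).
PS = (0.646 − 0.139) / (1 − 0.139) = 0.507 / 0.861 ≈ 0.5889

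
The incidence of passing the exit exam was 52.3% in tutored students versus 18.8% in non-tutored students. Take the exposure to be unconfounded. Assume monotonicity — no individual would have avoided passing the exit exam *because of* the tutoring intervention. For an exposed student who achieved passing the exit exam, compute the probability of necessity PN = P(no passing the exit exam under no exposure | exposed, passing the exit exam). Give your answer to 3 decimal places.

PN ≈ 0.641

p₁ = 0.523, p₀ = 0.188.
Under exogeneity and monotonicity, PN = (p₁ − p₀) / p₁.
PN = (0.523 − 0.188) / 0.523 = 0.335 / 0.523 ≈ 0.6405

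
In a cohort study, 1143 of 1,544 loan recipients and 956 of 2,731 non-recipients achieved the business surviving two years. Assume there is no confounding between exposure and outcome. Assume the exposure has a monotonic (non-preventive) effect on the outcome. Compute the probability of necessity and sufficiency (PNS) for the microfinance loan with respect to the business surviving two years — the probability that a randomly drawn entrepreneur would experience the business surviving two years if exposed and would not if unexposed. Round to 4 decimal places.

p₁ = P(outcome | exposed) = 1143/1544 = 0.74028
p₀ = P(outcome | unexposed) = 956/2731 = 0.35005
Under exogeneity and monotonicity, PNS = p₁ − p₀.
PNS = 0.74028 − 0.35005 = 0.39023

PNS ≈ 0.3902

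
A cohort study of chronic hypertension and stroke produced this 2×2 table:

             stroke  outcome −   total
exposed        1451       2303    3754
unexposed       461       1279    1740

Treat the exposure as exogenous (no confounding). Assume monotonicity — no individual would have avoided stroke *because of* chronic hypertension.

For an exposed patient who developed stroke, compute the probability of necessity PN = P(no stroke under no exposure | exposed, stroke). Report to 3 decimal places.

p₁ = P(outcome | exposed) = 1451/3754 = 0.38652
p₀ = P(outcome | unexposed) = 461/1740 = 0.26494
Under exogeneity and monotonicity, PN = (p₁ − p₀)/p₁.
PN = (0.38652 − 0.26494) / 0.38652 ≈ 0.3145

PN ≈ 0.315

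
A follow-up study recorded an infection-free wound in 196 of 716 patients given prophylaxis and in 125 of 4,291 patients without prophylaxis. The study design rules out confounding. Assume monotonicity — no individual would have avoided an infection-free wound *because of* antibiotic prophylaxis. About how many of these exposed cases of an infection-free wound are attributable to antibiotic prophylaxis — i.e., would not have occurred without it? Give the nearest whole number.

about 175 cases

p₁ = P(outcome | exposed) = 196/716 = 0.27374
p₀ = P(outcome | unexposed) = 125/4291 = 0.029131
PN = (p₁ − p₀)/p₁ = (0.27374 − 0.029131) / 0.27374 ≈ 0.89358.
Attributable cases ≈ PN × (exposed cases) = 0.89358 × 196 ≈ 175.14.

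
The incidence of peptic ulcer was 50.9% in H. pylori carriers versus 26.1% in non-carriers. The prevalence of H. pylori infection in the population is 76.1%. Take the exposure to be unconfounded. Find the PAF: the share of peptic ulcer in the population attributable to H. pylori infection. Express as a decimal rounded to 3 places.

p₁ = 0.509, p₀ = 0.261.
Overall risk P(Y=1) = π·p₁ + (1−π)·p₀ = 0.761×0.509 + 0.239×0.261 = 0.44973.
Under exogeneity, PAF = [P(Y=1) − p₀] / P(Y=1).
PAF = (0.44973 − 0.261) / 0.44973 ≈ 0.4196

PAF ≈ 0.420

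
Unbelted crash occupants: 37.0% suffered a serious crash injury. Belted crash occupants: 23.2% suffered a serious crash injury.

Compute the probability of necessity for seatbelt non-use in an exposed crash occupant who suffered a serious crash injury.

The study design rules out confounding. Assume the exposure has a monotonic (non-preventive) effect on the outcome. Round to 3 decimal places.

p₁ = 0.37, p₀ = 0.232.
Under exogeneity and monotonicity, PN = (p₁ − p₀) / p₁.
PN = (0.37 − 0.232) / 0.37 = 0.138 / 0.37 ≈ 0.3730

PN ≈ 0.373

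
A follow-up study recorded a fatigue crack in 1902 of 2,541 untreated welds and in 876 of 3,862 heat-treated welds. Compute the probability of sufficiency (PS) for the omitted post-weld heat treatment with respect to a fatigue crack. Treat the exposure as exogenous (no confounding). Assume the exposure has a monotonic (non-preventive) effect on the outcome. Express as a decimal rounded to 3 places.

PS ≈ 0.675

p₁ = P(outcome | exposed) = 1902/2541 = 0.74852
p₀ = P(outcome | unexposed) = 876/3862 = 0.22683
Under exogeneity and monotonicity, PS = (p₁ − p₀) / (1 − p₀).
PS = (0.74852 − 0.22683) / (1 − 0.22683) = 0.5217 / 0.77317 ≈ 0.6747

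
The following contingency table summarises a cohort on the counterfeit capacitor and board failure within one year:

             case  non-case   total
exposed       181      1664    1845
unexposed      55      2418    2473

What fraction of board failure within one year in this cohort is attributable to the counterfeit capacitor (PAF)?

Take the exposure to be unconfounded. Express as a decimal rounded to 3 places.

p₁ = P(outcome | exposed) = 181/1845 = 0.098103
p₀ = P(outcome | unexposed) = 55/2473 = 0.02224
Exposure prevalence π = 1845/4318 = 0.42728; overall risk P(Y=1) = 0.054655.
Under exogeneity, PAF = [P(Y=1) − p₀]/P(Y=1).
PAF = (0.054655 − 0.02224) / 0.054655 ≈ 0.5931

PAF ≈ 0.593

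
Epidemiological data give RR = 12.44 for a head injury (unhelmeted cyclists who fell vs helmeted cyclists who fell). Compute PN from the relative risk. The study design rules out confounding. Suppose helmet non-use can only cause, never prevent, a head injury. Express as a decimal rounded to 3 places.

PN ≈ 0.920

Under exogeneity and monotonicity, PN = (RR − 1) / RR = 1 − 1/RR.
PN = (12.44 − 1) / 12.44 = 11.44 / 12.44 ≈ 0.9196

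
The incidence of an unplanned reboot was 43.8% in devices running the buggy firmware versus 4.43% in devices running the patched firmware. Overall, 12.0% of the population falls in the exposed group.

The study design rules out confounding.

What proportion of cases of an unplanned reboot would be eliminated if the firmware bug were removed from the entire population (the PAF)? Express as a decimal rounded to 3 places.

PAF ≈ 0.516

p₁ = 0.438, p₀ = 0.0443.
Overall risk P(Y=1) = π·p₁ + (1−π)·p₀ = 0.12×0.438 + 0.88×0.0443 = 0.091544.
Under exogeneity, PAF = [P(Y=1) − p₀] / P(Y=1).
PAF = (0.091544 − 0.0443) / 0.091544 ≈ 0.5161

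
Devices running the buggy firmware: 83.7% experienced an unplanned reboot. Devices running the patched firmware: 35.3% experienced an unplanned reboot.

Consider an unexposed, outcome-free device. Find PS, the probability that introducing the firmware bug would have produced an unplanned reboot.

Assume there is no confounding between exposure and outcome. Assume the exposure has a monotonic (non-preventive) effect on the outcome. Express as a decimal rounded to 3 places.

p₁ = 0.837, p₀ = 0.353.
Under exogeneity and monotonicity, PS = (p₁ − p₀) / (1 − p₀).
PS = (0.837 − 0.353) / (1 − 0.353) = 0.484 / 0.647 ≈ 0.7481

PS ≈ 0.748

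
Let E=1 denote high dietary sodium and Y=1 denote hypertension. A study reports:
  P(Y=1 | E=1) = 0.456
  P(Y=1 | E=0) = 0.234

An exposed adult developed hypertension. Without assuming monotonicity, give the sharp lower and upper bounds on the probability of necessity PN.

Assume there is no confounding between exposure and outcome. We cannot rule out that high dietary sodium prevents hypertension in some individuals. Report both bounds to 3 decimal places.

0.487 ≤ PN ≤ 1.000

Let p₁ = 0.456, p₀ = 0.234.
Under exogeneity alone the bounds on PN are max{0,(p₁−p₀)/p₁} ≤ PN ≤ min{1,(1−p₀)/p₁}.
  lower = (p₁ − p₀)/p₁ = 0.222 / 0.456 ≈ 0.4868
  upper = min{1, (1 − p₀)/p₁} = 0.766 / 0.456 ≈ 1.6798 → capped at 1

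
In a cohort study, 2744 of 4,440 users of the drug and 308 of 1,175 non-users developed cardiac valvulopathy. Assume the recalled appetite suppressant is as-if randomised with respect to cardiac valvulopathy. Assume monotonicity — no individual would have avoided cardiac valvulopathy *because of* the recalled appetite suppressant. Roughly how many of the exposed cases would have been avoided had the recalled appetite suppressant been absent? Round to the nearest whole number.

about 1580 cases

p₁ = P(outcome | exposed) = 2744/4440 = 0.61802
p₀ = P(outcome | unexposed) = 308/1175 = 0.26213
PN = (p₁ − p₀)/p₁ = (0.61802 − 0.26213) / 0.61802 ≈ 0.57586.
Attributable cases ≈ PN × (exposed cases) = 0.57586 × 2744 ≈ 1580.15.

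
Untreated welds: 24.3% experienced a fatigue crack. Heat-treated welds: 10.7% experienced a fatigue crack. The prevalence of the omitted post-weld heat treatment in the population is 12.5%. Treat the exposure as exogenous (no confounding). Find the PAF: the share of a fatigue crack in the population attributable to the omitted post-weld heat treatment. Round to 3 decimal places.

PAF ≈ 0.137

p₁ = 0.243, p₀ = 0.107.
Overall risk P(Y=1) = π·p₁ + (1−π)·p₀ = 0.125×0.243 + 0.875×0.107 = 0.124.
Under exogeneity, PAF = [P(Y=1) − p₀] / P(Y=1).
PAF = (0.124 − 0.107) / 0.124 ≈ 0.1371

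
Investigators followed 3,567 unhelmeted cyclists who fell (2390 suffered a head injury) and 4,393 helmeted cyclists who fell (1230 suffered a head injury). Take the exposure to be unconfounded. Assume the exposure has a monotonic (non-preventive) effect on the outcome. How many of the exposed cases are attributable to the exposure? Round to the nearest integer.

p₁ = P(outcome | exposed) = 2390/3567 = 0.67003
p₀ = P(outcome | unexposed) = 1230/4393 = 0.27999
PN = (p₁ − p₀)/p₁ = (0.67003 − 0.27999) / 0.67003 ≈ 0.58212.
Attributable cases ≈ PN × (exposed cases) = 0.58212 × 2390 ≈ 1391.27.

about 1391 cases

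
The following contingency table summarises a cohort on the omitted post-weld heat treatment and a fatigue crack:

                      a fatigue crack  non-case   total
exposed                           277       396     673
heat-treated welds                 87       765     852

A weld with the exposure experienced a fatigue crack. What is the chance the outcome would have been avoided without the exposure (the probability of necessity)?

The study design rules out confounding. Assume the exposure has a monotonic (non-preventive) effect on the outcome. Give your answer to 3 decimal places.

PN ≈ 0.752

p₁ = P(outcome | exposed) = 277/673 = 0.41159
p₀ = P(outcome | unexposed) = 87/852 = 0.10211
Under exogeneity and monotonicity, PN = (p₁ − p₀) / p₁.
PN = (0.41159 − 0.10211) / 0.41159 = 0.30948 / 0.41159 ≈ 0.7519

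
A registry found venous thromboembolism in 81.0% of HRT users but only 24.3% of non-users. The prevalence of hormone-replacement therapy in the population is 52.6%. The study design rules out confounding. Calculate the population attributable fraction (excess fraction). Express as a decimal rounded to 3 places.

PAF ≈ 0.551

p₁ = 0.81, p₀ = 0.243.
Overall risk P(Y=1) = π·p₁ + (1−π)·p₀ = 0.526×0.81 + 0.474×0.243 = 0.54124.
Under exogeneity, PAF = [P(Y=1) − p₀] / P(Y=1).
PAF = (0.54124 − 0.243) / 0.54124 ≈ 0.5510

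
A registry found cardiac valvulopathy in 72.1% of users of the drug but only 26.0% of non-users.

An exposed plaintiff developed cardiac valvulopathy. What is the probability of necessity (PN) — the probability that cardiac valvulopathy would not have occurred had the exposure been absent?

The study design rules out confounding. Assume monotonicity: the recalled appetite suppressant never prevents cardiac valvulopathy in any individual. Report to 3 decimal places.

PN ≈ 0.639

p₁ = 0.721, p₀ = 0.26.
Under exogeneity and monotonicity, PN = (p₁ − p₀) / p₁.
PN = (0.721 − 0.26) / 0.721 = 0.461 / 0.721 ≈ 0.6394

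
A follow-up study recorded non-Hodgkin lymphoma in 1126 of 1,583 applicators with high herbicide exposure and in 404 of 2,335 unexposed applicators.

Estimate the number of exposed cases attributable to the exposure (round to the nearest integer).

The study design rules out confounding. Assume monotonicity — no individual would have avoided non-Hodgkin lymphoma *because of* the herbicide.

p₁ = P(outcome | exposed) = 1126/1583 = 0.71131
p₀ = P(outcome | unexposed) = 404/2335 = 0.17302
PN = (p₁ − p₀)/p₁ = (0.71131 − 0.17302) / 0.71131 ≈ 0.75676.
Attributable cases ≈ PN × (exposed cases) = 0.75676 × 1126 ≈ 852.11.

about 852 cases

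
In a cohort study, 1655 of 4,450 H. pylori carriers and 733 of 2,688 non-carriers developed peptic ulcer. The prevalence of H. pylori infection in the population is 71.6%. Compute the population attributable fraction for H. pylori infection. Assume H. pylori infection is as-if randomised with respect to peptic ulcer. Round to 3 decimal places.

PAF ≈ 0.207

p₁ = P(outcome | exposed) = 1655/4450 = 0.37191
p₀ = P(outcome | unexposed) = 733/2688 = 0.27269
Overall risk P(Y=1) = π·p₁ + (1−π)·p₀ = 0.716×0.37191 + 0.284×0.27269 = 0.34373.
Under exogeneity, PAF = [P(Y=1) − p₀] / P(Y=1).
PAF = (0.34373 − 0.27269) / 0.34373 ≈ 0.2067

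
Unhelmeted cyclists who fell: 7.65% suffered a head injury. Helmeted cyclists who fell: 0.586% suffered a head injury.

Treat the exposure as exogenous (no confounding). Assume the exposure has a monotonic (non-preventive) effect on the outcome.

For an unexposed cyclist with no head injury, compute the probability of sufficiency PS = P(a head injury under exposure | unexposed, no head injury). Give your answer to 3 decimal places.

p₁ = 0.0765, p₀ = 0.00586.
Under exogeneity and monotonicity, PS = (p₁ − p₀) / (1 − p₀).
PS = (0.0765 − 0.00586) / (1 − 0.00586) = 0.07064 / 0.99414 ≈ 0.0711

PS ≈ 0.071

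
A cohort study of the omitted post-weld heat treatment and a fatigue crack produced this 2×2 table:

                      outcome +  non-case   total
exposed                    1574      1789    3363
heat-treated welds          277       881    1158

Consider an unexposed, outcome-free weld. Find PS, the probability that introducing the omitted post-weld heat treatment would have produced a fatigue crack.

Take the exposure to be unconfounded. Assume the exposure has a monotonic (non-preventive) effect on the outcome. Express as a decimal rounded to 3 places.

PS ≈ 0.301

p₁ = P(outcome | exposed) = 1574/3363 = 0.46803
p₀ = P(outcome | unexposed) = 277/1158 = 0.23921
Under exogeneity and monotonicity, PS = (p₁ − p₀) / (1 − p₀).
PS = (0.46803 − 0.23921) / (1 − 0.23921) = 0.22883 / 0.76079 ≈ 0.3008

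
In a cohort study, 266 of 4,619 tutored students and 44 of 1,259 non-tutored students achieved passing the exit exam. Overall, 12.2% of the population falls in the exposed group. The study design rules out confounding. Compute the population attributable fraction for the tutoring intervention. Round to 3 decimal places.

PAF ≈ 0.073

p₁ = P(outcome | exposed) = 266/4619 = 0.057588
p₀ = P(outcome | unexposed) = 44/1259 = 0.034948
Overall risk P(Y=1) = π·p₁ + (1−π)·p₀ = 0.122×0.057588 + 0.878×0.034948 = 0.03771.
Under exogeneity, PAF = [P(Y=1) − p₀] / P(Y=1).
PAF = (0.03771 − 0.034948) / 0.03771 ≈ 0.0732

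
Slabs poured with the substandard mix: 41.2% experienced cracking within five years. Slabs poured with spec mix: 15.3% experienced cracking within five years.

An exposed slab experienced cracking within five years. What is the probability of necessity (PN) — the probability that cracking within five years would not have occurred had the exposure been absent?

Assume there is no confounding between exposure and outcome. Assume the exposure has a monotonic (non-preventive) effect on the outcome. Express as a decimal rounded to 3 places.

PN ≈ 0.629

p₁ = 0.412, p₀ = 0.153.
Under exogeneity and monotonicity, PN = (p₁ − p₀) / p₁.
PN = (0.412 − 0.153) / 0.412 = 0.259 / 0.412 ≈ 0.6286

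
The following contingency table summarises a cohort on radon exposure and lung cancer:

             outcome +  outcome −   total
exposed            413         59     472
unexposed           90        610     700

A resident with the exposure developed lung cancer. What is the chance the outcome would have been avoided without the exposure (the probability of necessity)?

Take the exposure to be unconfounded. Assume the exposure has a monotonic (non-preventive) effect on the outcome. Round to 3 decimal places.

p₁ = P(outcome | exposed) = 413/472 = 0.875
p₀ = P(outcome | unexposed) = 90/700 = 0.12857
Under exogeneity and monotonicity, PN = (p₁ − p₀) / p₁.
PN = (0.875 − 0.12857) / 0.875 = 0.74643 / 0.875 ≈ 0.8531

PN ≈ 0.853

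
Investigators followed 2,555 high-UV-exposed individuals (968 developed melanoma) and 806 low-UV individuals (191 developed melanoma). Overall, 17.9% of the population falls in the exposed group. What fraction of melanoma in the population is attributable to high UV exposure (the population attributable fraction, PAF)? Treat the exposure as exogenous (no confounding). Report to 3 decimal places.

PAF ≈ 0.097

p₁ = P(outcome | exposed) = 968/2555 = 0.37886
p₀ = P(outcome | unexposed) = 191/806 = 0.23697
Overall risk P(Y=1) = π·p₁ + (1−π)·p₀ = 0.179×0.37886 + 0.821×0.23697 = 0.26237.
Under exogeneity, PAF = [P(Y=1) − p₀] / P(Y=1).
PAF = (0.26237 − 0.23697) / 0.26237 ≈ 0.0968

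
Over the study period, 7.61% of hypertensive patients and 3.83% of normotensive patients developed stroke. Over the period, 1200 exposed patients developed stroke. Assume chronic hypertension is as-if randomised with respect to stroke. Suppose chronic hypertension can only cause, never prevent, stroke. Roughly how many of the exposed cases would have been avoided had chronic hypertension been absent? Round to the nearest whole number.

about 596 cases

p₁ = 0.0761, p₀ = 0.0383.
PN = (p₁ − p₀)/p₁ = (0.0761 − 0.0383) / 0.0761 ≈ 0.49671.
Attributable cases ≈ PN × (exposed cases) = 0.49671 × 1200 ≈ 596.06.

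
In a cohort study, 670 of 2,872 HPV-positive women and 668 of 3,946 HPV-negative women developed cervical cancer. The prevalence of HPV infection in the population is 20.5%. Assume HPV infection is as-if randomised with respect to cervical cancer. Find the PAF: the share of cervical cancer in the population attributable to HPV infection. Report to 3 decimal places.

PAF ≈ 0.072

p₁ = P(outcome | exposed) = 670/2872 = 0.23329
p₀ = P(outcome | unexposed) = 668/3946 = 0.16929
Overall risk P(Y=1) = π·p₁ + (1−π)·p₀ = 0.205×0.23329 + 0.795×0.16929 = 0.18241.
Under exogeneity, PAF = [P(Y=1) − p₀] / P(Y=1).
PAF = (0.18241 − 0.16929) / 0.18241 ≈ 0.0719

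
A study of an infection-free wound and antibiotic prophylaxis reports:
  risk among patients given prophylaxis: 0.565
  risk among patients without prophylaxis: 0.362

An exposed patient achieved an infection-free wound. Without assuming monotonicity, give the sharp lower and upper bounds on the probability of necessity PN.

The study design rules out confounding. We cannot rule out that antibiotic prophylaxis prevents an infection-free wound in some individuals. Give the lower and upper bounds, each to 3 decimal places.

Let p₁ = 0.565, p₀ = 0.362.
Under exogeneity alone the bounds on PN are max{0,(p₁−p₀)/p₁} ≤ PN ≤ min{1,(1−p₀)/p₁}.
  lower = (p₁ − p₀)/p₁ = 0.203 / 0.565 ≈ 0.3593
  upper = min{1, (1 − p₀)/p₁} = 0.638 / 0.565 ≈ 1.1292 → capped at 1

0.359 ≤ PN ≤ 1.000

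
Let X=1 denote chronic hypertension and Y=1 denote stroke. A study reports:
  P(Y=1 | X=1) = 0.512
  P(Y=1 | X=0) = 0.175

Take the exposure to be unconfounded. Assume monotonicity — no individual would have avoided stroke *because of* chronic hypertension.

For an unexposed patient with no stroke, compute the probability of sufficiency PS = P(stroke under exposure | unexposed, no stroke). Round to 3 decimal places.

Let p₁ = 0.512, p₀ = 0.175.
Under exogeneity and monotonicity, PS = (p₁ − p₀) / (1 − p₀).
PS = (0.512 − 0.175) / (1 − 0.175) = 0.337 / 0.825 ≈ 0.4085

PS ≈ 0.408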